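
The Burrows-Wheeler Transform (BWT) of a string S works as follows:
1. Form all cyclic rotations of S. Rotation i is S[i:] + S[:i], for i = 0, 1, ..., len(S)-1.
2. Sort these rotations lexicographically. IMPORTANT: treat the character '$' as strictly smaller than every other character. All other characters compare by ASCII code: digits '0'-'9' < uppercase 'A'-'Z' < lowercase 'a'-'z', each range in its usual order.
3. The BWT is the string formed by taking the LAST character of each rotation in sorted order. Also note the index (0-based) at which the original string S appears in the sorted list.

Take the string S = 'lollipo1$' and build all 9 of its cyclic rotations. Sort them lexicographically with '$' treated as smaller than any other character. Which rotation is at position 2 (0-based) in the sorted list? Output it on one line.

All 9 rotations (rotation i = S[i:]+S[:i]):
  rot[0] = lollipo1$
  rot[1] = ollipo1$l
  rot[2] = llipo1$lo
  rot[3] = lipo1$lol
  rot[4] = ipo1$loll
  rot[5] = po1$lolli
  rot[6] = o1$lollip
  rot[7] = 1$lollipo
  rot[8] = $lollipo1
Sorted (with $ < everything):
  sorted[0] = $lollipo1
  sorted[1] = 1$lollipo
  sorted[2] = ipo1$loll
  sorted[3] = lipo1$lol
  sorted[4] = llipo1$lo
  sorted[5] = lollipo1$
  sorted[6] = o1$lollip
  sorted[7] = ollipo1$l
  sorted[8] = po1$lolli
sorted[2] = ipo1$loll

Answer: ipo1$loll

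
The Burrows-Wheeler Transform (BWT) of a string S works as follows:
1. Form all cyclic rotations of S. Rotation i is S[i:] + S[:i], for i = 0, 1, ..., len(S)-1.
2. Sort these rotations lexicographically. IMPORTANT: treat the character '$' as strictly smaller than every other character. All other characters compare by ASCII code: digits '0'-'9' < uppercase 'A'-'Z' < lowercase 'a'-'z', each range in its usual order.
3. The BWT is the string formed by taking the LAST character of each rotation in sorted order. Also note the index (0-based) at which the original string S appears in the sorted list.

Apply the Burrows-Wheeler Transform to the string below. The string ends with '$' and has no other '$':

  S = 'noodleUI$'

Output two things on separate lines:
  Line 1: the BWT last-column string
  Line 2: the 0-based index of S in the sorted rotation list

All 9 rotations (rotation i = S[i:]+S[:i]):
  rot[0] = noodleUI$
  rot[1] = oodleUI$n
  rot[2] = odleUI$no
  rot[3] = dleUI$noo
  rot[4] = leUI$nood
  rot[5] = eUI$noodl
  rot[6] = UI$noodle
  rot[7] = I$noodleU
  rot[8] = $noodleUI
Sorted (with $ < everything):
  sorted[0] = $noodleUI  (last char: 'I')
  sorted[1] = I$noodleU  (last char: 'U')
  sorted[2] = UI$noodle  (last char: 'e')
  sorted[3] = dleUI$noo  (last char: 'o')
  sorted[4] = eUI$noodl  (last char: 'l')
  sorted[5] = leUI$nood  (last char: 'd')
  sorted[6] = noodleUI$  (last char: '$')
  sorted[7] = odleUI$no  (last char: 'o')
  sorted[8] = oodleUI$n  (last char: 'n')
Last column: IUeold$on
Original string S is at sorted index 6

Answer: IUeold$on
6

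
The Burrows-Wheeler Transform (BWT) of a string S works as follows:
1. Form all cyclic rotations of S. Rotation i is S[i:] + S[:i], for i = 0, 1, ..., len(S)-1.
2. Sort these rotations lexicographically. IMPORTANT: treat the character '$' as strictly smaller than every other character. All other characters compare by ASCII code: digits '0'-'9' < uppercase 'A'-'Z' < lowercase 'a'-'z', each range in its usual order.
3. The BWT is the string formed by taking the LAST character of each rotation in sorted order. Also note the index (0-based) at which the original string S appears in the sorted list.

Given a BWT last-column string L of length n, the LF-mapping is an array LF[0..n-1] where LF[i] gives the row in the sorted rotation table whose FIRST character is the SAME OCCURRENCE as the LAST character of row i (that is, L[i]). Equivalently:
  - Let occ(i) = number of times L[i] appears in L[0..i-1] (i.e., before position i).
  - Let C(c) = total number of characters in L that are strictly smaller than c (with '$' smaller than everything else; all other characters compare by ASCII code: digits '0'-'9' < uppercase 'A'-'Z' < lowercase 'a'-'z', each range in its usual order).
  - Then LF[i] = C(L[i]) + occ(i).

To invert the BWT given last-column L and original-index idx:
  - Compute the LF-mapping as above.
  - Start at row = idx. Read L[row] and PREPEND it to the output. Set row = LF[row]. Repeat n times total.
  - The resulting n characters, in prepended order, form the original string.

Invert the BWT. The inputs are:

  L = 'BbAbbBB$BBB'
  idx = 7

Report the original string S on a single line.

LF mapping: 2 8 1 9 10 3 4 0 5 6 7
Walk LF starting at row 7, prepending L[row]:
  step 1: row=7, L[7]='$', prepend. Next row=LF[7]=0
  step 2: row=0, L[0]='B', prepend. Next row=LF[0]=2
  step 3: row=2, L[2]='A', prepend. Next row=LF[2]=1
  step 4: row=1, L[1]='b', prepend. Next row=LF[1]=8
  step 5: row=8, L[8]='B', prepend. Next row=LF[8]=5
  step 6: row=5, L[5]='B', prepend. Next row=LF[5]=3
  step 7: row=3, L[3]='b', prepend. Next row=LF[3]=9
  step 8: row=9, L[9]='B', prepend. Next row=LF[9]=6
  step 9: row=6, L[6]='B', prepend. Next row=LF[6]=4
  step 10: row=4, L[4]='b', prepend. Next row=LF[4]=10
  step 11: row=10, L[10]='B', prepend. Next row=LF[10]=7
Reversed output: BbBBbBBbAB$

Answer: BbBBbBBbAB$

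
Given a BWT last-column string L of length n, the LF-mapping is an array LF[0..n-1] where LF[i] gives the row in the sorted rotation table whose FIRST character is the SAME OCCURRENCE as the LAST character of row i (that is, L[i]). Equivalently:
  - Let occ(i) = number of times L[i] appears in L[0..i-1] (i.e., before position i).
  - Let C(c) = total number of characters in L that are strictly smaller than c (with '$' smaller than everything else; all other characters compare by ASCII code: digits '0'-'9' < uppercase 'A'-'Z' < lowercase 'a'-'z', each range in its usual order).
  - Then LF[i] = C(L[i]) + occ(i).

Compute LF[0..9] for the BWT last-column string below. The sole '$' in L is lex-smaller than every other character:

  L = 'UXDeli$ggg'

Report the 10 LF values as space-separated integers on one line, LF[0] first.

Char counts: '$':1, 'D':1, 'U':1, 'X':1, 'e':1, 'g':3, 'i':1, 'l':1
C (first-col start): C('$')=0, C('D')=1, C('U')=2, C('X')=3, C('e')=4, C('g')=5, C('i')=8, C('l')=9
L[0]='U': occ=0, LF[0]=C('U')+0=2+0=2
L[1]='X': occ=0, LF[1]=C('X')+0=3+0=3
L[2]='D': occ=0, LF[2]=C('D')+0=1+0=1
L[3]='e': occ=0, LF[3]=C('e')+0=4+0=4
L[4]='l': occ=0, LF[4]=C('l')+0=9+0=9
L[5]='i': occ=0, LF[5]=C('i')+0=8+0=8
L[6]='$': occ=0, LF[6]=C('$')+0=0+0=0
L[7]='g': occ=0, LF[7]=C('g')+0=5+0=5
L[8]='g': occ=1, LF[8]=C('g')+1=5+1=6
L[9]='g': occ=2, LF[9]=C('g')+2=5+2=7

Answer: 2 3 1 4 9 8 0 5 6 7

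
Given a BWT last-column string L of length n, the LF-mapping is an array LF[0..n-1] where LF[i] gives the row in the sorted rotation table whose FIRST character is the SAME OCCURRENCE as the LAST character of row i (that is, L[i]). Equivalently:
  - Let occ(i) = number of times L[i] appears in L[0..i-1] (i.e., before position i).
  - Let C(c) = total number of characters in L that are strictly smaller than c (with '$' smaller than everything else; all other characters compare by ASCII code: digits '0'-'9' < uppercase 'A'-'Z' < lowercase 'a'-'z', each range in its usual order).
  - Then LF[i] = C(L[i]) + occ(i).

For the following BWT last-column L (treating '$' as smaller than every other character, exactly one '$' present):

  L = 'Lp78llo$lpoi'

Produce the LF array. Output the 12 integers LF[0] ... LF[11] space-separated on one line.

Char counts: '$':1, '7':1, '8':1, 'L':1, 'i':1, 'l':3, 'o':2, 'p':2
C (first-col start): C('$')=0, C('7')=1, C('8')=2, C('L')=3, C('i')=4, C('l')=5, C('o')=8, C('p')=10
L[0]='L': occ=0, LF[0]=C('L')+0=3+0=3
L[1]='p': occ=0, LF[1]=C('p')+0=10+0=10
L[2]='7': occ=0, LF[2]=C('7')+0=1+0=1
L[3]='8': occ=0, LF[3]=C('8')+0=2+0=2
L[4]='l': occ=0, LF[4]=C('l')+0=5+0=5
L[5]='l': occ=1, LF[5]=C('l')+1=5+1=6
L[6]='o': occ=0, LF[6]=C('o')+0=8+0=8
L[7]='$': occ=0, LF[7]=C('$')+0=0+0=0
L[8]='l': occ=2, LF[8]=C('l')+2=5+2=7
L[9]='p': occ=1, LF[9]=C('p')+1=10+1=11
L[10]='o': occ=1, LF[10]=C('o')+1=8+1=9
L[11]='i': occ=0, LF[11]=C('i')+0=4+0=4

Answer: 3 10 1 2 5 6 8 0 7 11 9 4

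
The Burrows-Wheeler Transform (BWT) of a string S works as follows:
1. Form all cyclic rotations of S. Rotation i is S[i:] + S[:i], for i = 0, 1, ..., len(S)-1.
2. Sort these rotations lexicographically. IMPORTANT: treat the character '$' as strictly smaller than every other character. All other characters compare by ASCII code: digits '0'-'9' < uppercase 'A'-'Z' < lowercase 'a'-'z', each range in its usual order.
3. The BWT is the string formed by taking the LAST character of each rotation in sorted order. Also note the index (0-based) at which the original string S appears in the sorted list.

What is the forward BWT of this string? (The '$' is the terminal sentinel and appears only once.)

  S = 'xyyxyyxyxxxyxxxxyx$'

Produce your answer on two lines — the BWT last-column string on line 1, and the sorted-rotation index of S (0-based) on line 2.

All 19 rotations (rotation i = S[i:]+S[:i]):
  rot[0] = xyyxyyxyxxxyxxxxyx$
  rot[1] = yyxyyxyxxxyxxxxyx$x
  rot[2] = yxyyxyxxxyxxxxyx$xy
  rot[3] = xyyxyxxxyxxxxyx$xyy
  rot[4] = yyxyxxxyxxxxyx$xyyx
  rot[5] = yxyxxxyxxxxyx$xyyxy
  rot[6] = xyxxxyxxxxyx$xyyxyy
  rot[7] = yxxxyxxxxyx$xyyxyyx
  rot[8] = xxxyxxxxyx$xyyxyyxy
  rot[9] = xxyxxxxyx$xyyxyyxyx
  rot[10] = xyxxxxyx$xyyxyyxyxx
  rot[11] = yxxxxyx$xyyxyyxyxxx
  rot[12] = xxxxyx$xyyxyyxyxxxy
  rot[13] = xxxyx$xyyxyyxyxxxyx
  rot[14] = xxyx$xyyxyyxyxxxyxx
  rot[15] = xyx$xyyxyyxyxxxyxxx
  rot[16] = yx$xyyxyyxyxxxyxxxx
  rot[17] = x$xyyxyyxyxxxyxxxxy
  rot[18] = $xyyxyyxyxxxyxxxxyx
Sorted (with $ < everything):
  sorted[0] = $xyyxyyxyxxxyxxxxyx  (last char: 'x')
  sorted[1] = x$xyyxyyxyxxxyxxxxy  (last char: 'y')
  sorted[2] = xxxxyx$xyyxyyxyxxxy  (last char: 'y')
  sorted[3] = xxxyx$xyyxyyxyxxxyx  (last char: 'x')
  sorted[4] = xxxyxxxxyx$xyyxyyxy  (last char: 'y')
  sorted[5] = xxyx$xyyxyyxyxxxyxx  (last char: 'x')
  sorted[6] = xxyxxxxyx$xyyxyyxyx  (last char: 'x')
  sorted[7] = xyx$xyyxyyxyxxxyxxx  (last char: 'x')
  sorted[8] = xyxxxxyx$xyyxyyxyxx  (last char: 'x')
  sorted[9] = xyxxxyxxxxyx$xyyxyy  (last char: 'y')
  sorted[10] = xyyxyxxxyxxxxyx$xyy  (last char: 'y')
  sorted[11] = xyyxyyxyxxxyxxxxyx$  (last char: '$')
  sorted[12] = yx$xyyxyyxyxxxyxxxx  (last char: 'x')
  sorted[13] = yxxxxyx$xyyxyyxyxxx  (last char: 'x')
  sorted[14] = yxxxyxxxxyx$xyyxyyx  (last char: 'x')
  sorted[15] = yxyxxxyxxxxyx$xyyxy  (last char: 'y')
  sorted[16] = yxyyxyxxxyxxxxyx$xy  (last char: 'y')
  sorted[17] = yyxyxxxyxxxxyx$xyyx  (last char: 'x')
  sorted[18] = yyxyyxyxxxyxxxxyx$x  (last char: 'x')
Last column: xyyxyxxxxyy$xxxyyxx
Original string S is at sorted index 11

Answer: xyyxyxxxxyy$xxxyyxx
11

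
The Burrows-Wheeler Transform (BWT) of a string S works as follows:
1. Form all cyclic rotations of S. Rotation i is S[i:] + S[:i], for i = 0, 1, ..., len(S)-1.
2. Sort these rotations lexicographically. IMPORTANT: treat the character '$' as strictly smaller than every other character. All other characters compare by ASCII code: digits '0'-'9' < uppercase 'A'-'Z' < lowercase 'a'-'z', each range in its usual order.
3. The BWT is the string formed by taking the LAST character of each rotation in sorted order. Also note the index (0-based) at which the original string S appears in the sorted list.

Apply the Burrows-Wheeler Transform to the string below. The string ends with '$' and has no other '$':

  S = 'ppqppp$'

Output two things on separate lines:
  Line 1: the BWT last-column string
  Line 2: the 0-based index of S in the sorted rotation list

Answer: pppq$pp
4

Derivation:
All 7 rotations (rotation i = S[i:]+S[:i]):
  rot[0] = ppqppp$
  rot[1] = pqppp$p
  rot[2] = qppp$pp
  rot[3] = ppp$ppq
  rot[4] = pp$ppqp
  rot[5] = p$ppqpp
  rot[6] = $ppqppp
Sorted (with $ < everything):
  sorted[0] = $ppqppp  (last char: 'p')
  sorted[1] = p$ppqpp  (last char: 'p')
  sorted[2] = pp$ppqp  (last char: 'p')
  sorted[3] = ppp$ppq  (last char: 'q')
  sorted[4] = ppqppp$  (last char: '$')
  sorted[5] = pqppp$p  (last char: 'p')
  sorted[6] = qppp$pp  (last char: 'p')
Last column: pppq$pp
Original string S is at sorted index 4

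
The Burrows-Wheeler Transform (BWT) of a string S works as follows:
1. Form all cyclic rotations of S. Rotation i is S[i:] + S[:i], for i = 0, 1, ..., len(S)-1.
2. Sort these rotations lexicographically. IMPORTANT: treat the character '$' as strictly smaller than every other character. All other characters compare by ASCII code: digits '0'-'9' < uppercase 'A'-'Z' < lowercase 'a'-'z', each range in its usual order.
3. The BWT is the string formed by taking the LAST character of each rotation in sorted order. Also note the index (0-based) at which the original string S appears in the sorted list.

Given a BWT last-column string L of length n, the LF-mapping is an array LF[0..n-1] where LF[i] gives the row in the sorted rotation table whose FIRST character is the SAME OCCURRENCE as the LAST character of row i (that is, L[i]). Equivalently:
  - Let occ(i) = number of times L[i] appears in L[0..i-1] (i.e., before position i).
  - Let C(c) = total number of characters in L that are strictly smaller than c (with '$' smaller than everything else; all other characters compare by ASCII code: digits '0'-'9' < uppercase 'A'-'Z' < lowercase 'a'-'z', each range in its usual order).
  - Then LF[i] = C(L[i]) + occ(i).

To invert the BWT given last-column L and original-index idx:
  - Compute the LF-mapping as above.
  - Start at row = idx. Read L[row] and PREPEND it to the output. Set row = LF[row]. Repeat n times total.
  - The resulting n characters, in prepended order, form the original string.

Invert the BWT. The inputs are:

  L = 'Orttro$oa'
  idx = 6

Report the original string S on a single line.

Answer: rotatorO$

Derivation:
LF mapping: 1 5 7 8 6 3 0 4 2
Walk LF starting at row 6, prepending L[row]:
  step 1: row=6, L[6]='$', prepend. Next row=LF[6]=0
  step 2: row=0, L[0]='O', prepend. Next row=LF[0]=1
  step 3: row=1, L[1]='r', prepend. Next row=LF[1]=5
  step 4: row=5, L[5]='o', prepend. Next row=LF[5]=3
  step 5: row=3, L[3]='t', prepend. Next row=LF[3]=8
  step 6: row=8, L[8]='a', prepend. Next row=LF[8]=2
  step 7: row=2, L[2]='t', prepend. Next row=LF[2]=7
  step 8: row=7, L[7]='o', prepend. Next row=LF[7]=4
  step 9: row=4, L[4]='r', prepend. Next row=LF[4]=6
Reversed output: rotatorO$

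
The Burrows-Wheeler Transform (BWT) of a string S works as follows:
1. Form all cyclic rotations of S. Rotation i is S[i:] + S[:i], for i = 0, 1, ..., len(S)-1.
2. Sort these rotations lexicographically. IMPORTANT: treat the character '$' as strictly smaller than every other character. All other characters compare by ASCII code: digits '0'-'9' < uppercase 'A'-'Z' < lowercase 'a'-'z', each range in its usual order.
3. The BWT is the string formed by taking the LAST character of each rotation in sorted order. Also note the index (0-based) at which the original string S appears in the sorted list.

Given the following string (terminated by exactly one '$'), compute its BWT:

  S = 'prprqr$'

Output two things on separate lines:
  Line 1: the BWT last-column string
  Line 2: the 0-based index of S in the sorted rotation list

All 7 rotations (rotation i = S[i:]+S[:i]):
  rot[0] = prprqr$
  rot[1] = rprqr$p
  rot[2] = prqr$pr
  rot[3] = rqr$prp
  rot[4] = qr$prpr
  rot[5] = r$prprq
  rot[6] = $prprqr
Sorted (with $ < everything):
  sorted[0] = $prprqr  (last char: 'r')
  sorted[1] = prprqr$  (last char: '$')
  sorted[2] = prqr$pr  (last char: 'r')
  sorted[3] = qr$prpr  (last char: 'r')
  sorted[4] = r$prprq  (last char: 'q')
  sorted[5] = rprqr$p  (last char: 'p')
  sorted[6] = rqr$prp  (last char: 'p')
Last column: r$rrqpp
Original string S is at sorted index 1

Answer: r$rrqpp
1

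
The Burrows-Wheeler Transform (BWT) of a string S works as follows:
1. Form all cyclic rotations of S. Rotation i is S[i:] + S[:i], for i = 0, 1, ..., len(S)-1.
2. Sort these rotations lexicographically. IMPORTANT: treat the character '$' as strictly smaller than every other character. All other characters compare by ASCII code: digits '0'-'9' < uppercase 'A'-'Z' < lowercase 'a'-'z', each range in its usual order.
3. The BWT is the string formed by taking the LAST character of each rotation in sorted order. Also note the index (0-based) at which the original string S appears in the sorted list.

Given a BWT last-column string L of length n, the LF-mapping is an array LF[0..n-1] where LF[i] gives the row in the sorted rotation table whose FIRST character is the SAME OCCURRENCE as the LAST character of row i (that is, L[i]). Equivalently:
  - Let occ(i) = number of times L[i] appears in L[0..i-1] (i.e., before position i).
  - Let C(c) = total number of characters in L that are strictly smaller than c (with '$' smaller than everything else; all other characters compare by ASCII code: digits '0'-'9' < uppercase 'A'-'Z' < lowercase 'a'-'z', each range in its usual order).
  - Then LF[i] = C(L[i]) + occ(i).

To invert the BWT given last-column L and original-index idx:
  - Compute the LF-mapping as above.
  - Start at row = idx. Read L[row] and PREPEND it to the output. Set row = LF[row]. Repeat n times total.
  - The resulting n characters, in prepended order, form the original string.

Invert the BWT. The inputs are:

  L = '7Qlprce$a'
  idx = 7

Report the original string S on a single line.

Answer: parcelQ7$

Derivation:
LF mapping: 1 2 6 7 8 4 5 0 3
Walk LF starting at row 7, prepending L[row]:
  step 1: row=7, L[7]='$', prepend. Next row=LF[7]=0
  step 2: row=0, L[0]='7', prepend. Next row=LF[0]=1
  step 3: row=1, L[1]='Q', prepend. Next row=LF[1]=2
  step 4: row=2, L[2]='l', prepend. Next row=LF[2]=6
  step 5: row=6, L[6]='e', prepend. Next row=LF[6]=5
  step 6: row=5, L[5]='c', prepend. Next row=LF[5]=4
  step 7: row=4, L[4]='r', prepend. Next row=LF[4]=8
  step 8: row=8, L[8]='a', prepend. Next row=LF[8]=3
  step 9: row=3, L[3]='p', prepend. Next row=LF[3]=7
Reversed output: parcelQ7$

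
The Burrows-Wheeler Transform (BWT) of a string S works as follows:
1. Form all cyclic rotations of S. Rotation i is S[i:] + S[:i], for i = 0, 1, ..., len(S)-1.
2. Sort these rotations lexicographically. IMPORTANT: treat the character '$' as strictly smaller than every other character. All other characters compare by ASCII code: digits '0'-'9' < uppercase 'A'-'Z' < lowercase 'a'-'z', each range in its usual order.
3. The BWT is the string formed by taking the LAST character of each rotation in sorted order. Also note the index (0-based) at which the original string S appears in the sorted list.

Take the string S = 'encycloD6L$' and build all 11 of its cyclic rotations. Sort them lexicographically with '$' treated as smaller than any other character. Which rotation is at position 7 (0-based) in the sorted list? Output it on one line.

Answer: loD6L$encyc

Derivation:
All 11 rotations (rotation i = S[i:]+S[:i]):
  rot[0] = encycloD6L$
  rot[1] = ncycloD6L$e
  rot[2] = cycloD6L$en
  rot[3] = ycloD6L$enc
  rot[4] = cloD6L$ency
  rot[5] = loD6L$encyc
  rot[6] = oD6L$encycl
  rot[7] = D6L$encyclo
  rot[8] = 6L$encycloD
  rot[9] = L$encycloD6
  rot[10] = $encycloD6L
Sorted (with $ < everything):
  sorted[0] = $encycloD6L
  sorted[1] = 6L$encycloD
  sorted[2] = D6L$encyclo
  sorted[3] = L$encycloD6
  sorted[4] = cloD6L$ency
  sorted[5] = cycloD6L$en
  sorted[6] = encycloD6L$
  sorted[7] = loD6L$encyc
  sorted[8] = ncycloD6L$e
  sorted[9] = oD6L$encycl
  sorted[10] = ycloD6L$enc
sorted[7] = loD6L$encyc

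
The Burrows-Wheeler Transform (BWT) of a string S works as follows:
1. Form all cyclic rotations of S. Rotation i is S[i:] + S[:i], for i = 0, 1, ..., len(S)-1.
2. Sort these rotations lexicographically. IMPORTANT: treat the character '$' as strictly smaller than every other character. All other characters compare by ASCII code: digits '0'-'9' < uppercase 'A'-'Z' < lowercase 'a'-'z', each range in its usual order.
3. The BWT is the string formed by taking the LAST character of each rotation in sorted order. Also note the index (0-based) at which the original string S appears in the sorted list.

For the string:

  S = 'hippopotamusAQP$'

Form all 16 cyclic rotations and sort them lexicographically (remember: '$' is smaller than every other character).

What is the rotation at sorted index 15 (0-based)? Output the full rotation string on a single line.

All 16 rotations (rotation i = S[i:]+S[:i]):
  rot[0] = hippopotamusAQP$
  rot[1] = ippopotamusAQP$h
  rot[2] = ppopotamusAQP$hi
  rot[3] = popotamusAQP$hip
  rot[4] = opotamusAQP$hipp
  rot[5] = potamusAQP$hippo
  rot[6] = otamusAQP$hippop
  rot[7] = tamusAQP$hippopo
  rot[8] = amusAQP$hippopot
  rot[9] = musAQP$hippopota
  rot[10] = usAQP$hippopotam
  rot[11] = sAQP$hippopotamu
  rot[12] = AQP$hippopotamus
  rot[13] = QP$hippopotamusA
  rot[14] = P$hippopotamusAQ
  rot[15] = $hippopotamusAQP
Sorted (with $ < everything):
  sorted[0] = $hippopotamusAQP
  sorted[1] = AQP$hippopotamus
  sorted[2] = P$hippopotamusAQ
  sorted[3] = QP$hippopotamusA
  sorted[4] = amusAQP$hippopot
  sorted[5] = hippopotamusAQP$
  sorted[6] = ippopotamusAQP$h
  sorted[7] = musAQP$hippopota
  sorted[8] = opotamusAQP$hipp
  sorted[9] = otamusAQP$hippop
  sorted[10] = popotamusAQP$hip
  sorted[11] = potamusAQP$hippo
  sorted[12] = ppopotamusAQP$hi
  sorted[13] = sAQP$hippopotamu
  sorted[14] = tamusAQP$hippopo
  sorted[15] = usAQP$hippopotam
sorted[15] = usAQP$hippopotam

Answer: usAQP$hippopotam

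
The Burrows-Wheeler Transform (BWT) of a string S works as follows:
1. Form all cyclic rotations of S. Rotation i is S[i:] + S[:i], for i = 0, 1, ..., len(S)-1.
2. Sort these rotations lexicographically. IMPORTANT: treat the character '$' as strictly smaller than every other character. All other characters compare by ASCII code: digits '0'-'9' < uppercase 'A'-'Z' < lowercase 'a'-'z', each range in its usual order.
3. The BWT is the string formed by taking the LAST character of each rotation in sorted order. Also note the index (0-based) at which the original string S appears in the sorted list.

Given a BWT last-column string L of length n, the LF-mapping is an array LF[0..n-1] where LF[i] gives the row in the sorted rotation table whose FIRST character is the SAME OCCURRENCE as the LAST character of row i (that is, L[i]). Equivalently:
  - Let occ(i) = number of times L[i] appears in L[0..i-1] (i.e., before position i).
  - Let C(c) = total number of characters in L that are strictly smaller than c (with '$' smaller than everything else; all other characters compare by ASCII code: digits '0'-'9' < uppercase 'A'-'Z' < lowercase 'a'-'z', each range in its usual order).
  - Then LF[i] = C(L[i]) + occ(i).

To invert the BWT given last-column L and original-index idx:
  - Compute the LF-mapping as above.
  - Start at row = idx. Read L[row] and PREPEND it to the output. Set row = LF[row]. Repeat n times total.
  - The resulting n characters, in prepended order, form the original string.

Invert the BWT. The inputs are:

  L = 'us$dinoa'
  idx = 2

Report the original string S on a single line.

LF mapping: 7 6 0 2 3 4 5 1
Walk LF starting at row 2, prepending L[row]:
  step 1: row=2, L[2]='$', prepend. Next row=LF[2]=0
  step 2: row=0, L[0]='u', prepend. Next row=LF[0]=7
  step 3: row=7, L[7]='a', prepend. Next row=LF[7]=1
  step 4: row=1, L[1]='s', prepend. Next row=LF[1]=6
  step 5: row=6, L[6]='o', prepend. Next row=LF[6]=5
  step 6: row=5, L[5]='n', prepend. Next row=LF[5]=4
  step 7: row=4, L[4]='i', prepend. Next row=LF[4]=3
  step 8: row=3, L[3]='d', prepend. Next row=LF[3]=2
Reversed output: dinosau$

Answer: dinosau$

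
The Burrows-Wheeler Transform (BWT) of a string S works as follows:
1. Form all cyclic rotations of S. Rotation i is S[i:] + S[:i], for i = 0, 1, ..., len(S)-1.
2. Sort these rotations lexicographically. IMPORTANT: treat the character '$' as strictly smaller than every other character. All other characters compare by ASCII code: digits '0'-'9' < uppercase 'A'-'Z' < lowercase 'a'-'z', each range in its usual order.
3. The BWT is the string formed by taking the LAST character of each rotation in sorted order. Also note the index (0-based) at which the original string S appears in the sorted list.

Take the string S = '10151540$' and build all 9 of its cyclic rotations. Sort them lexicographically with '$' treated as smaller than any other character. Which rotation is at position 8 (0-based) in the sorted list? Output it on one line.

All 9 rotations (rotation i = S[i:]+S[:i]):
  rot[0] = 10151540$
  rot[1] = 0151540$1
  rot[2] = 151540$10
  rot[3] = 51540$101
  rot[4] = 1540$1015
  rot[5] = 540$10151
  rot[6] = 40$101515
  rot[7] = 0$1015154
  rot[8] = $10151540
Sorted (with $ < everything):
  sorted[0] = $10151540
  sorted[1] = 0$1015154
  sorted[2] = 0151540$1
  sorted[3] = 10151540$
  sorted[4] = 151540$10
  sorted[5] = 1540$1015
  sorted[6] = 40$101515
  sorted[7] = 51540$101
  sorted[8] = 540$10151
sorted[8] = 540$10151

Answer: 540$10151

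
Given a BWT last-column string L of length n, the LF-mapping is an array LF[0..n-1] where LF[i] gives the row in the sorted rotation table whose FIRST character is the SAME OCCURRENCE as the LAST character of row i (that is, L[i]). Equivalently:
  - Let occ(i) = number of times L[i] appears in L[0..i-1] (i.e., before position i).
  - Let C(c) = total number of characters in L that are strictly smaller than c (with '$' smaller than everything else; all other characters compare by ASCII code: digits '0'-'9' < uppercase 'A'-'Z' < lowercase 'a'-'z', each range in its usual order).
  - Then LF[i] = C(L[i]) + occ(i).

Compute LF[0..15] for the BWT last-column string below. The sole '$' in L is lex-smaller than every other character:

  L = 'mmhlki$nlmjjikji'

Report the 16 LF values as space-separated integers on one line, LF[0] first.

Char counts: '$':1, 'h':1, 'i':3, 'j':3, 'k':2, 'l':2, 'm':3, 'n':1
C (first-col start): C('$')=0, C('h')=1, C('i')=2, C('j')=5, C('k')=8, C('l')=10, C('m')=12, C('n')=15
L[0]='m': occ=0, LF[0]=C('m')+0=12+0=12
L[1]='m': occ=1, LF[1]=C('m')+1=12+1=13
L[2]='h': occ=0, LF[2]=C('h')+0=1+0=1
L[3]='l': occ=0, LF[3]=C('l')+0=10+0=10
L[4]='k': occ=0, LF[4]=C('k')+0=8+0=8
L[5]='i': occ=0, LF[5]=C('i')+0=2+0=2
L[6]='$': occ=0, LF[6]=C('$')+0=0+0=0
L[7]='n': occ=0, LF[7]=C('n')+0=15+0=15
L[8]='l': occ=1, LF[8]=C('l')+1=10+1=11
L[9]='m': occ=2, LF[9]=C('m')+2=12+2=14
L[10]='j': occ=0, LF[10]=C('j')+0=5+0=5
L[11]='j': occ=1, LF[11]=C('j')+1=5+1=6
L[12]='i': occ=1, LF[12]=C('i')+1=2+1=3
L[13]='k': occ=1, LF[13]=C('k')+1=8+1=9
L[14]='j': occ=2, LF[14]=C('j')+2=5+2=7
L[15]='i': occ=2, LF[15]=C('i')+2=2+2=4

Answer: 12 13 1 10 8 2 0 15 11 14 5 6 3 9 7 4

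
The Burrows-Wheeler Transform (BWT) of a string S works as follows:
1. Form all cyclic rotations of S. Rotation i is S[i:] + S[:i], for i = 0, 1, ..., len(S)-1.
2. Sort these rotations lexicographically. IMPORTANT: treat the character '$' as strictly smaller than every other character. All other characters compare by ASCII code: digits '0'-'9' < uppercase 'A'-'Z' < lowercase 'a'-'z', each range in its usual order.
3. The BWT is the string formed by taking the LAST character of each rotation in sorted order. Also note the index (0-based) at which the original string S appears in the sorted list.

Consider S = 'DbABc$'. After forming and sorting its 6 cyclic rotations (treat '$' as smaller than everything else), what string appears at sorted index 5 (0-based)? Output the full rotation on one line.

All 6 rotations (rotation i = S[i:]+S[:i]):
  rot[0] = DbABc$
  rot[1] = bABc$D
  rot[2] = ABc$Db
  rot[3] = Bc$DbA
  rot[4] = c$DbAB
  rot[5] = $DbABc
Sorted (with $ < everything):
  sorted[0] = $DbABc
  sorted[1] = ABc$Db
  sorted[2] = Bc$DbA
  sorted[3] = DbABc$
  sorted[4] = bABc$D
  sorted[5] = c$DbAB
sorted[5] = c$DbAB

Answer: c$DbAB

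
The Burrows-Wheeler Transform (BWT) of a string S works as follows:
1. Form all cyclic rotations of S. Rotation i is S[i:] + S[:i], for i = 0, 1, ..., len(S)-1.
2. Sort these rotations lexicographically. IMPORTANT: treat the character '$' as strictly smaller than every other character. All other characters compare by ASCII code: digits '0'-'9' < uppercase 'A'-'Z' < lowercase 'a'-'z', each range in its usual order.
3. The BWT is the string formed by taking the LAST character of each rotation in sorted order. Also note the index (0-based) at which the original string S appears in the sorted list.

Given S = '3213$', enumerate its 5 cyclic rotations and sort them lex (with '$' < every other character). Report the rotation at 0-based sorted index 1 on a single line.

All 5 rotations (rotation i = S[i:]+S[:i]):
  rot[0] = 3213$
  rot[1] = 213$3
  rot[2] = 13$32
  rot[3] = 3$321
  rot[4] = $3213
Sorted (with $ < everything):
  sorted[0] = $3213
  sorted[1] = 13$32
  sorted[2] = 213$3
  sorted[3] = 3$321
  sorted[4] = 3213$
sorted[1] = 13$32

Answer: 13$32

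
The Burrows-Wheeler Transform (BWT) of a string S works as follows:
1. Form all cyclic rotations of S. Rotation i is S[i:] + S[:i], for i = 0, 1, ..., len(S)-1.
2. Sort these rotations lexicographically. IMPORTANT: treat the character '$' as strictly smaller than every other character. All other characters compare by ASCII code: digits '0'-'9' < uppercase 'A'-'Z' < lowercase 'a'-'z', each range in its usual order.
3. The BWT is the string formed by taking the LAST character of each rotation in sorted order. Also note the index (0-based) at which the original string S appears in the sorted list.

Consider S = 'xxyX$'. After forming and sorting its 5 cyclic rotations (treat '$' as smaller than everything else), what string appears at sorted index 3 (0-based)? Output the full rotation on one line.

All 5 rotations (rotation i = S[i:]+S[:i]):
  rot[0] = xxyX$
  rot[1] = xyX$x
  rot[2] = yX$xx
  rot[3] = X$xxy
  rot[4] = $xxyX
Sorted (with $ < everything):
  sorted[0] = $xxyX
  sorted[1] = X$xxy
  sorted[2] = xxyX$
  sorted[3] = xyX$x
  sorted[4] = yX$xx
sorted[3] = xyX$x

Answer: xyX$x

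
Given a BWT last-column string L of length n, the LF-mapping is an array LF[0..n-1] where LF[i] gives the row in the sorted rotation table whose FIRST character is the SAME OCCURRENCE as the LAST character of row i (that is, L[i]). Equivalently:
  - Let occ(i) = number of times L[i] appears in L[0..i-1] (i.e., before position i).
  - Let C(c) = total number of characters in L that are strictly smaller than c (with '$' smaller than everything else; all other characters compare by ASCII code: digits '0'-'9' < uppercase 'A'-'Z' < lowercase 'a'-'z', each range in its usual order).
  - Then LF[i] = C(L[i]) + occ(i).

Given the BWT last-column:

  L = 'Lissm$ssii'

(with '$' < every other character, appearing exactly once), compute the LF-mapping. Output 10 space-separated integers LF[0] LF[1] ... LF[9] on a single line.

Char counts: '$':1, 'L':1, 'i':3, 'm':1, 's':4
C (first-col start): C('$')=0, C('L')=1, C('i')=2, C('m')=5, C('s')=6
L[0]='L': occ=0, LF[0]=C('L')+0=1+0=1
L[1]='i': occ=0, LF[1]=C('i')+0=2+0=2
L[2]='s': occ=0, LF[2]=C('s')+0=6+0=6
L[3]='s': occ=1, LF[3]=C('s')+1=6+1=7
L[4]='m': occ=0, LF[4]=C('m')+0=5+0=5
L[5]='$': occ=0, LF[5]=C('$')+0=0+0=0
L[6]='s': occ=2, LF[6]=C('s')+2=6+2=8
L[7]='s': occ=3, LF[7]=C('s')+3=6+3=9
L[8]='i': occ=1, LF[8]=C('i')+1=2+1=3
L[9]='i': occ=2, LF[9]=C('i')+2=2+2=4

Answer: 1 2 6 7 5 0 8 9 3 4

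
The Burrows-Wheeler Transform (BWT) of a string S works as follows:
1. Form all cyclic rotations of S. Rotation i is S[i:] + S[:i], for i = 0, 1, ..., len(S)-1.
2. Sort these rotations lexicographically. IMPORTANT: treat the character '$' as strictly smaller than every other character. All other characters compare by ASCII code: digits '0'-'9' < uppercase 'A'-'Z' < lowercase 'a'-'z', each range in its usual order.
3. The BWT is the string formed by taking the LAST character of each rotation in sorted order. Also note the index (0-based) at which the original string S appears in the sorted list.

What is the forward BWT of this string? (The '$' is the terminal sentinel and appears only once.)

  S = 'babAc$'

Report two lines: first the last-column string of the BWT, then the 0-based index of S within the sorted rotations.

All 6 rotations (rotation i = S[i:]+S[:i]):
  rot[0] = babAc$
  rot[1] = abAc$b
  rot[2] = bAc$ba
  rot[3] = Ac$bab
  rot[4] = c$babA
  rot[5] = $babAc
Sorted (with $ < everything):
  sorted[0] = $babAc  (last char: 'c')
  sorted[1] = Ac$bab  (last char: 'b')
  sorted[2] = abAc$b  (last char: 'b')
  sorted[3] = bAc$ba  (last char: 'a')
  sorted[4] = babAc$  (last char: '$')
  sorted[5] = c$babA  (last char: 'A')
Last column: cbba$A
Original string S is at sorted index 4

Answer: cbba$A
4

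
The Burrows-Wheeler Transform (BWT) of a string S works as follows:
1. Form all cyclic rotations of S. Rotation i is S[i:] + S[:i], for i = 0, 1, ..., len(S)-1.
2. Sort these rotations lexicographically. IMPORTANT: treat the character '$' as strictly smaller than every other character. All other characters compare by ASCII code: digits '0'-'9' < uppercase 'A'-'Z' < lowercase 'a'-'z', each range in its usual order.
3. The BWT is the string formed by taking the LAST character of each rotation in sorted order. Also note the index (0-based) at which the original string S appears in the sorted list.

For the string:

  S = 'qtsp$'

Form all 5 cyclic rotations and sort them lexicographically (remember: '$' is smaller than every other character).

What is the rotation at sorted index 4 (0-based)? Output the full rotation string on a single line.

All 5 rotations (rotation i = S[i:]+S[:i]):
  rot[0] = qtsp$
  rot[1] = tsp$q
  rot[2] = sp$qt
  rot[3] = p$qts
  rot[4] = $qtsp
Sorted (with $ < everything):
  sorted[0] = $qtsp
  sorted[1] = p$qts
  sorted[2] = qtsp$
  sorted[3] = sp$qt
  sorted[4] = tsp$q
sorted[4] = tsp$q

Answer: tsp$q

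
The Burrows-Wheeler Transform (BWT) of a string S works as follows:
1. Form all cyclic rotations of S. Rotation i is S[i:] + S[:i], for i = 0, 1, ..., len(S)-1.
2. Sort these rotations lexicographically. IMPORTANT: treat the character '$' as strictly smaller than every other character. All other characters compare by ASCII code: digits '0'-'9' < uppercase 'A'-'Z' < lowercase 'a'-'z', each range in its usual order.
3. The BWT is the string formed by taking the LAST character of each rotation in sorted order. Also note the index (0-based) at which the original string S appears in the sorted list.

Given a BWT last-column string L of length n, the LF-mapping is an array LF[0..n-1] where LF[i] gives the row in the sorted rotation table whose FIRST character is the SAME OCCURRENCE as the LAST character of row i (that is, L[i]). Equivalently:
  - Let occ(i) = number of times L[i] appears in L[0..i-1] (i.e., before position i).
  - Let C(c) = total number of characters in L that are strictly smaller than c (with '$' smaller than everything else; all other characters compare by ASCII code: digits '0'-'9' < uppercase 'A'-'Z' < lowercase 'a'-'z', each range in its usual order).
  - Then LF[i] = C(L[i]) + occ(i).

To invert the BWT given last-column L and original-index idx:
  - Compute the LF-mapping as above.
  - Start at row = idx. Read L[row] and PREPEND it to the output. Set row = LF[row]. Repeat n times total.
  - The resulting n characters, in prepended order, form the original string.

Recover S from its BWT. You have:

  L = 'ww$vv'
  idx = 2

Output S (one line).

Answer: vwvw$

Derivation:
LF mapping: 3 4 0 1 2
Walk LF starting at row 2, prepending L[row]:
  step 1: row=2, L[2]='$', prepend. Next row=LF[2]=0
  step 2: row=0, L[0]='w', prepend. Next row=LF[0]=3
  step 3: row=3, L[3]='v', prepend. Next row=LF[3]=1
  step 4: row=1, L[1]='w', prepend. Next row=LF[1]=4
  step 5: row=4, L[4]='v', prepend. Next row=LF[4]=2
Reversed output: vwvw$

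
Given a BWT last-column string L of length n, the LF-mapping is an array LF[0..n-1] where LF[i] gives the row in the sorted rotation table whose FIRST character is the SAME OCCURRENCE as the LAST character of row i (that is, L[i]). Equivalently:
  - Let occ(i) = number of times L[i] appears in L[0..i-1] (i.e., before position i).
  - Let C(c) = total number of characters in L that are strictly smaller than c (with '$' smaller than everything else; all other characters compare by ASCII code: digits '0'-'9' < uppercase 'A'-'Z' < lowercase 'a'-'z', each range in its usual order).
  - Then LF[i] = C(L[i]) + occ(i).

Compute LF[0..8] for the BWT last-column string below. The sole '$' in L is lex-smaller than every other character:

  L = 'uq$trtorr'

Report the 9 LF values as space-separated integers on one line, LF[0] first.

Char counts: '$':1, 'o':1, 'q':1, 'r':3, 't':2, 'u':1
C (first-col start): C('$')=0, C('o')=1, C('q')=2, C('r')=3, C('t')=6, C('u')=8
L[0]='u': occ=0, LF[0]=C('u')+0=8+0=8
L[1]='q': occ=0, LF[1]=C('q')+0=2+0=2
L[2]='$': occ=0, LF[2]=C('$')+0=0+0=0
L[3]='t': occ=0, LF[3]=C('t')+0=6+0=6
L[4]='r': occ=0, LF[4]=C('r')+0=3+0=3
L[5]='t': occ=1, LF[5]=C('t')+1=6+1=7
L[6]='o': occ=0, LF[6]=C('o')+0=1+0=1
L[7]='r': occ=1, LF[7]=C('r')+1=3+1=4
L[8]='r': occ=2, LF[8]=C('r')+2=3+2=5

Answer: 8 2 0 6 3 7 1 4 5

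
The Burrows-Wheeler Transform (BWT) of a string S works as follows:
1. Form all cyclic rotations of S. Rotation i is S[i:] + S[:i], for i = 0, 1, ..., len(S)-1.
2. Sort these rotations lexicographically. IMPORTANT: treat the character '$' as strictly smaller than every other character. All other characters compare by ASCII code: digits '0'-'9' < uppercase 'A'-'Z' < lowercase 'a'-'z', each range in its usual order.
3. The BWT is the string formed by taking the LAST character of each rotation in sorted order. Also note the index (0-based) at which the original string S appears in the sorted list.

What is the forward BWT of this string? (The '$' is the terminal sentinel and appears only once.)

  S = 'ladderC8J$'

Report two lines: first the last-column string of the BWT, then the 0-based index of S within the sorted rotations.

All 10 rotations (rotation i = S[i:]+S[:i]):
  rot[0] = ladderC8J$
  rot[1] = adderC8J$l
  rot[2] = dderC8J$la
  rot[3] = derC8J$lad
  rot[4] = erC8J$ladd
  rot[5] = rC8J$ladde
  rot[6] = C8J$ladder
  rot[7] = 8J$ladderC
  rot[8] = J$ladderC8
  rot[9] = $ladderC8J
Sorted (with $ < everything):
  sorted[0] = $ladderC8J  (last char: 'J')
  sorted[1] = 8J$ladderC  (last char: 'C')
  sorted[2] = C8J$ladder  (last char: 'r')
  sorted[3] = J$ladderC8  (last char: '8')
  sorted[4] = adderC8J$l  (last char: 'l')
  sorted[5] = dderC8J$la  (last char: 'a')
  sorted[6] = derC8J$lad  (last char: 'd')
  sorted[7] = erC8J$ladd  (last char: 'd')
  sorted[8] = ladderC8J$  (last char: '$')
  sorted[9] = rC8J$ladde  (last char: 'e')
Last column: JCr8ladd$e
Original string S is at sorted index 8

Answer: JCr8ladd$e
8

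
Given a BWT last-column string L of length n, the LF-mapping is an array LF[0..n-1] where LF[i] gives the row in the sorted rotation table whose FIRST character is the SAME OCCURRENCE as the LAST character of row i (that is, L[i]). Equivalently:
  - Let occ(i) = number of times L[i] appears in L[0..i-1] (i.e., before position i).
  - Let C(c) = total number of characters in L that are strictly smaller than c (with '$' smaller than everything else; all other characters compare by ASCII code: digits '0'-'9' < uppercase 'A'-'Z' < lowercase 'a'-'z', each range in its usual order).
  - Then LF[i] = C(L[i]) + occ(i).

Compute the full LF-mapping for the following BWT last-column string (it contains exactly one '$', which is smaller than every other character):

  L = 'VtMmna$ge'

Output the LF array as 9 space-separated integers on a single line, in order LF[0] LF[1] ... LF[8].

Answer: 2 8 1 6 7 3 0 5 4

Derivation:
Char counts: '$':1, 'M':1, 'V':1, 'a':1, 'e':1, 'g':1, 'm':1, 'n':1, 't':1
C (first-col start): C('$')=0, C('M')=1, C('V')=2, C('a')=3, C('e')=4, C('g')=5, C('m')=6, C('n')=7, C('t')=8
L[0]='V': occ=0, LF[0]=C('V')+0=2+0=2
L[1]='t': occ=0, LF[1]=C('t')+0=8+0=8
L[2]='M': occ=0, LF[2]=C('M')+0=1+0=1
L[3]='m': occ=0, LF[3]=C('m')+0=6+0=6
L[4]='n': occ=0, LF[4]=C('n')+0=7+0=7
L[5]='a': occ=0, LF[5]=C('a')+0=3+0=3
L[6]='$': occ=0, LF[6]=C('$')+0=0+0=0
L[7]='g': occ=0, LF[7]=C('g')+0=5+0=5
L[8]='e': occ=0, LF[8]=C('e')+0=4+0=4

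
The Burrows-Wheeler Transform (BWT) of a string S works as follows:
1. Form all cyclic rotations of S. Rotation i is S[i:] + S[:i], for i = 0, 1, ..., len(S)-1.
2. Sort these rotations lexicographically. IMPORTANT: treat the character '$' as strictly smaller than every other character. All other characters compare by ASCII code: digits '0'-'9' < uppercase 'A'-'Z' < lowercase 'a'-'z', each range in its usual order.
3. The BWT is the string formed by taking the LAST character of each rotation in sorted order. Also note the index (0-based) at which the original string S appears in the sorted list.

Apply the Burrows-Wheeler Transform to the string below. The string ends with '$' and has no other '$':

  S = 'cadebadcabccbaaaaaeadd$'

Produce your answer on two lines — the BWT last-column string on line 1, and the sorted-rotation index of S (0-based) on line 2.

Answer: dbaaacbecacead$cbdaaaad
14

Derivation:
All 23 rotations (rotation i = S[i:]+S[:i]):
  rot[0] = cadebadcabccbaaaaaeadd$
  rot[1] = adebadcabccbaaaaaeadd$c
  rot[2] = debadcabccbaaaaaeadd$ca
  rot[3] = ebadcabccbaaaaaeadd$cad
  rot[4] = badcabccbaaaaaeadd$cade
  rot[5] = adcabccbaaaaaeadd$cadeb
  rot[6] = dcabccbaaaaaeadd$cadeba
  rot[7] = cabccbaaaaaeadd$cadebad
  rot[8] = abccbaaaaaeadd$cadebadc
  rot[9] = bccbaaaaaeadd$cadebadca
  rot[10] = ccbaaaaaeadd$cadebadcab
  rot[11] = cbaaaaaeadd$cadebadcabc
  rot[12] = baaaaaeadd$cadebadcabcc
  rot[13] = aaaaaeadd$cadebadcabccb
  rot[14] = aaaaeadd$cadebadcabccba
  rot[15] = aaaeadd$cadebadcabccbaa
  rot[16] = aaeadd$cadebadcabccbaaa
  rot[17] = aeadd$cadebadcabccbaaaa
  rot[18] = eadd$cadebadcabccbaaaaa
  rot[19] = add$cadebadcabccbaaaaae
  rot[20] = dd$cadebadcabccbaaaaaea
  rot[21] = d$cadebadcabccbaaaaaead
  rot[22] = $cadebadcabccbaaaaaeadd
Sorted (with $ < everything):
  sorted[0] = $cadebadcabccbaaaaaeadd  (last char: 'd')
  sorted[1] = aaaaaeadd$cadebadcabccb  (last char: 'b')
  sorted[2] = aaaaeadd$cadebadcabccba  (last char: 'a')
  sorted[3] = aaaeadd$cadebadcabccbaa  (last char: 'a')
  sorted[4] = aaeadd$cadebadcabccbaaa  (last char: 'a')
  sorted[5] = abccbaaaaaeadd$cadebadc  (last char: 'c')
  sorted[6] = adcabccbaaaaaeadd$cadeb  (last char: 'b')
  sorted[7] = add$cadebadcabccbaaaaae  (last char: 'e')
  sorted[8] = adebadcabccbaaaaaeadd$c  (last char: 'c')
  sorted[9] = aeadd$cadebadcabccbaaaa  (last char: 'a')
  sorted[10] = baaaaaeadd$cadebadcabcc  (last char: 'c')
  sorted[11] = badcabccbaaaaaeadd$cade  (last char: 'e')
  sorted[12] = bccbaaaaaeadd$cadebadca  (last char: 'a')
  sorted[13] = cabccbaaaaaeadd$cadebad  (last char: 'd')
  sorted[14] = cadebadcabccbaaaaaeadd$  (last char: '$')
  sorted[15] = cbaaaaaeadd$cadebadcabc  (last char: 'c')
  sorted[16] = ccbaaaaaeadd$cadebadcab  (last char: 'b')
  sorted[17] = d$cadebadcabccbaaaaaead  (last char: 'd')
  sorted[18] = dcabccbaaaaaeadd$cadeba  (last char: 'a')
  sorted[19] = dd$cadebadcabccbaaaaaea  (last char: 'a')
  sorted[20] = debadcabccbaaaaaeadd$ca  (last char: 'a')
  sorted[21] = eadd$cadebadcabccbaaaaa  (last char: 'a')
  sorted[22] = ebadcabccbaaaaaeadd$cad  (last char: 'd')
Last column: dbaaacbecacead$cbdaaaad
Original string S is at sorted index 14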